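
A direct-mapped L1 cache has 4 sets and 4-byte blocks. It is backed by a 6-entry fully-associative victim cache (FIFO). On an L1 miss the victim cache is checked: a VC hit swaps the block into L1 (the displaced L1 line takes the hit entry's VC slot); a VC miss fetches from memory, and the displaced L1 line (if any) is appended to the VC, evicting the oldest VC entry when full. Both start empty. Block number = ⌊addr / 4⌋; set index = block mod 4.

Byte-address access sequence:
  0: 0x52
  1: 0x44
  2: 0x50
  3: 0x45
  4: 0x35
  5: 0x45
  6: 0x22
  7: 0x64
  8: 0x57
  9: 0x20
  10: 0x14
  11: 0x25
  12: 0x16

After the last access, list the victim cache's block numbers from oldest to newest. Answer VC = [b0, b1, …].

VC = [13, 20, 17, 25, 21, 9]

#0 0x52→b20/s0 MISS; vc=[]
#1 0x44→b17/s1 MISS; vc=[]
#2 0x50→b20/s0 L1-HIT; vc=[]
#3 0x45→b17/s1 L1-HIT; vc=[]
#4 0x35→b13/s1 MISS; vc=[17]
#5 0x45→b17/s1 VC-HIT; vc=[13]
#6 0x22→b8/s0 MISS; vc=[13,20]
#7 0x64→b25/s1 MISS; vc=[13,20,17]
#8 0x57→b21/s1 MISS; vc=[13,20,17,25]
#9 0x20→b8/s0 L1-HIT; vc=[13,20,17,25]
#10 0x14→b5/s1 MISS; vc=[13,20,17,25,21]
#11 0x25→b9/s1 MISS; vc=[13,20,17,25,21,5]
#12 0x16→b5/s1 VC-HIT; vc=[13,20,17,25,21,9]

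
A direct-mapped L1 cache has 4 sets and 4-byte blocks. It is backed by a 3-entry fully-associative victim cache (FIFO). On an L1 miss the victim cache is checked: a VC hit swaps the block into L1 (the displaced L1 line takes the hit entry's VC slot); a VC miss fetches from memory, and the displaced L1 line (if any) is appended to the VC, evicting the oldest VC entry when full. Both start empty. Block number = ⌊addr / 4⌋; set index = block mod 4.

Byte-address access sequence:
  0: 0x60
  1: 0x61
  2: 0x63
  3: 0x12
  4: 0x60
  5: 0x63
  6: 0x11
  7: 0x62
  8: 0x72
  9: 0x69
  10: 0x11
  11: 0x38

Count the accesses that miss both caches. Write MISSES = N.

  [0] addr=0x60 blk=24 s=0: MISS | VC []
  [1] addr=0x61 blk=24 s=0: L1-HIT | VC []
  [2] addr=0x63 blk=24 s=0: L1-HIT | VC []
  [3] addr=0x12 blk=4 s=0: MISS | VC [24]
  [4] addr=0x60 blk=24 s=0: VC-HIT | VC [4]
  [5] addr=0x63 blk=24 s=0: L1-HIT | VC [4]
  [6] addr=0x11 blk=4 s=0: VC-HIT | VC [24]
  [7] addr=0x62 blk=24 s=0: VC-HIT | VC [4]
  [8] addr=0x72 blk=28 s=0: MISS | VC [4, 24]
  [9] addr=0x69 blk=26 s=2: MISS | VC [4, 24]
  [10] addr=0x11 blk=4 s=0: VC-HIT | VC [28, 24]
  [11] addr=0x38 blk=14 s=2: MISS | VC [28, 24, 26]

MISSES = 5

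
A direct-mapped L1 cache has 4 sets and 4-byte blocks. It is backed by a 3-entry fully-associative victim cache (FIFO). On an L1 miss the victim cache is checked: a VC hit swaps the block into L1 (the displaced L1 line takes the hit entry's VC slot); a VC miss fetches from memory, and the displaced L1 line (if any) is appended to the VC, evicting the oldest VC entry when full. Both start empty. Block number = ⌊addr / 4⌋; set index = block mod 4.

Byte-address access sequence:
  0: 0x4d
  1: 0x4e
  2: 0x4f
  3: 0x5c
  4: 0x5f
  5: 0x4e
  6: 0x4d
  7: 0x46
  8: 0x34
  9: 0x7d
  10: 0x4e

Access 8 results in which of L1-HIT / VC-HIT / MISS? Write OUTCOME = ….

  [0] addr=0x4d blk=19 s=3: MISS | VC []
  [1] addr=0x4e blk=19 s=3: L1-HIT | VC []
  [2] addr=0x4f blk=19 s=3: L1-HIT | VC []
  [3] addr=0x5c blk=23 s=3: MISS | VC [19]
  [4] addr=0x5f blk=23 s=3: L1-HIT | VC [19]
  [5] addr=0x4e blk=19 s=3: VC-HIT | VC [23]
  [6] addr=0x4d blk=19 s=3: L1-HIT | VC [23]
  [7] addr=0x46 blk=17 s=1: MISS | VC [23]
  [8] addr=0x34 blk=13 s=1: MISS | VC [23, 17]
  [9] addr=0x7d blk=31 s=3: MISS | VC [23, 17, 19]
  [10] addr=0x4e blk=19 s=3: VC-HIT | VC [23, 17, 31]

OUTCOME = MISS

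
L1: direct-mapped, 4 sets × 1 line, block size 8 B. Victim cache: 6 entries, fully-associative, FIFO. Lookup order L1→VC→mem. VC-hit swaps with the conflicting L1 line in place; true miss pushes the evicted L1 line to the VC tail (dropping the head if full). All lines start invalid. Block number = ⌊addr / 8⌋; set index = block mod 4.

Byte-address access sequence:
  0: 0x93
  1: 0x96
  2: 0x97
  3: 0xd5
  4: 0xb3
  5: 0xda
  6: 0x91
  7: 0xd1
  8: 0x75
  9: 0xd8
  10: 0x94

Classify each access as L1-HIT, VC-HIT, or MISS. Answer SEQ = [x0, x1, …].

#0 0x93→b18/s2 MISS; vc=[]
#1 0x96→b18/s2 L1-HIT; vc=[]
#2 0x97→b18/s2 L1-HIT; vc=[]
#3 0xd5→b26/s2 MISS; vc=[18]
#4 0xb3→b22/s2 MISS; vc=[18,26]
#5 0xda→b27/s3 MISS; vc=[18,26]
#6 0x91→b18/s2 VC-HIT; vc=[22,26]
#7 0xd1→b26/s2 VC-HIT; vc=[22,18]
#8 0x75→b14/s2 MISS; vc=[22,18,26]
#9 0xd8→b27/s3 L1-HIT; vc=[22,18,26]
#10 0x94→b18/s2 VC-HIT; vc=[22,14,26]

SEQ = [MISS, L1-HIT, L1-HIT, MISS, MISS, MISS, VC-HIT, VC-HIT, MISS, L1-HIT, VC-HIT]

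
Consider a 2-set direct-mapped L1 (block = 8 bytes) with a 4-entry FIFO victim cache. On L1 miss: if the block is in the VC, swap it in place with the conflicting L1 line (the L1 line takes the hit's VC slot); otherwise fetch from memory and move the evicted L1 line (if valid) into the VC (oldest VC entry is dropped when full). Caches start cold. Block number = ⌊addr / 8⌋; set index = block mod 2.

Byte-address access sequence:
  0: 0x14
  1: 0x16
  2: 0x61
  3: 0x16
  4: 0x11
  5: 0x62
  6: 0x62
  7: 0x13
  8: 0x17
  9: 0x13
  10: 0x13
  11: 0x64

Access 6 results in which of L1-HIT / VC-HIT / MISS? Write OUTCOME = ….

OUTCOME = L1-HIT

#0 0x14→b2/s0 MISS; vc=[]
#1 0x16→b2/s0 L1-HIT; vc=[]
#2 0x61→b12/s0 MISS; vc=[2]
#3 0x16→b2/s0 VC-HIT; vc=[12]
#4 0x11→b2/s0 L1-HIT; vc=[12]
#5 0x62→b12/s0 VC-HIT; vc=[2]
#6 0x62→b12/s0 L1-HIT; vc=[2]
#7 0x13→b2/s0 VC-HIT; vc=[12]
#8 0x17→b2/s0 L1-HIT; vc=[12]
#9 0x13→b2/s0 L1-HIT; vc=[12]
#10 0x13→b2/s0 L1-HIT; vc=[12]
#11 0x64→b12/s0 VC-HIT; vc=[2]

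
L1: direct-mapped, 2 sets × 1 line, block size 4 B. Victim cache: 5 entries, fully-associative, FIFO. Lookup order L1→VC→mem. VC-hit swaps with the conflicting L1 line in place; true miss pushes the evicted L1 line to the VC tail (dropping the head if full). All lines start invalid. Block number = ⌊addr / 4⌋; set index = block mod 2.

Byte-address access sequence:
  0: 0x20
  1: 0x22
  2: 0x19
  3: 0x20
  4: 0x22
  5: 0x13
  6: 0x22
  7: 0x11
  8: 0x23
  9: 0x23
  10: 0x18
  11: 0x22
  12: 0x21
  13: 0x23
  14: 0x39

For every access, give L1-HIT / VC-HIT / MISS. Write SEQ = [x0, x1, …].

0: 0x20 (blk 8, set 0) → MISS  vc=[]
1: 0x22 (blk 8, set 0) → L1-HIT  vc=[]
2: 0x19 (blk 6, set 0) → MISS  vc=[8]
3: 0x20 (blk 8, set 0) → VC-HIT  vc=[6]
4: 0x22 (blk 8, set 0) → L1-HIT  vc=[6]
5: 0x13 (blk 4, set 0) → MISS  vc=[6, 8]
6: 0x22 (blk 8, set 0) → VC-HIT  vc=[6, 4]
7: 0x11 (blk 4, set 0) → VC-HIT  vc=[6, 8]
8: 0x23 (blk 8, set 0) → VC-HIT  vc=[6, 4]
9: 0x23 (blk 8, set 0) → L1-HIT  vc=[6, 4]
10: 0x18 (blk 6, set 0) → VC-HIT  vc=[8, 4]
11: 0x22 (blk 8, set 0) → VC-HIT  vc=[6, 4]
12: 0x21 (blk 8, set 0) → L1-HIT  vc=[6, 4]
13: 0x23 (blk 8, set 0) → L1-HIT  vc=[6, 4]
14: 0x39 (blk 14, set 0) → MISS  vc=[6, 4, 8]

SEQ = [MISS, L1-HIT, MISS, VC-HIT, L1-HIT, MISS, VC-HIT, VC-HIT, VC-HIT, L1-HIT, VC-HIT, VC-HIT, L1-HIT, L1-HIT, MISS]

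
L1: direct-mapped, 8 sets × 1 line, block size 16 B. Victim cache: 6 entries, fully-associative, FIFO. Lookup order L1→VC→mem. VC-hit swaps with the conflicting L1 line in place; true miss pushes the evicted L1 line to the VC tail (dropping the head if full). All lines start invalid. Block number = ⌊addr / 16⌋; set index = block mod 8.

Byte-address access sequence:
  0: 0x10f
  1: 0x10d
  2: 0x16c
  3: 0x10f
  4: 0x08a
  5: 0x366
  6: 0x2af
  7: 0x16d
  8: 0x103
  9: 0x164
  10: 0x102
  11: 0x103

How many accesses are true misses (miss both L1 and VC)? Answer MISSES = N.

  [0] addr=0x10f blk=16 s=0: MISS | VC []
  [1] addr=0x10d blk=16 s=0: L1-HIT | VC []
  [2] addr=0x16c blk=22 s=6: MISS | VC []
  [3] addr=0x10f blk=16 s=0: L1-HIT | VC []
  [4] addr=0x8a blk=8 s=0: MISS | VC [16]
  [5] addr=0x366 blk=54 s=6: MISS | VC [16, 22]
  [6] addr=0x2af blk=42 s=2: MISS | VC [16, 22]
  [7] addr=0x16d blk=22 s=6: VC-HIT | VC [16, 54]
  [8] addr=0x103 blk=16 s=0: VC-HIT | VC [8, 54]
  [9] addr=0x164 blk=22 s=6: L1-HIT | VC [8, 54]
  [10] addr=0x102 blk=16 s=0: L1-HIT | VC [8, 54]
  [11] addr=0x103 blk=16 s=0: L1-HIT | VC [8, 54]

MISSES = 5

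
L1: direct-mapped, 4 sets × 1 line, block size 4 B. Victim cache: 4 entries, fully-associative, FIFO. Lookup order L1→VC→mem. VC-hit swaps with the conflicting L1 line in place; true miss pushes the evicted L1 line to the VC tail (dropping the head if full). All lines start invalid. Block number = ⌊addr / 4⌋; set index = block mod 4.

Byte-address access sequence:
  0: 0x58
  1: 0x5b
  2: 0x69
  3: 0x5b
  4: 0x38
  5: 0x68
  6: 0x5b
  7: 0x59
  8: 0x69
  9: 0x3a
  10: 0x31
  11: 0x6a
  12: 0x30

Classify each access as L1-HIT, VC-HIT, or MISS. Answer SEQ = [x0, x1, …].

SEQ = [MISS, L1-HIT, MISS, VC-HIT, MISS, VC-HIT, VC-HIT, L1-HIT, VC-HIT, VC-HIT, MISS, VC-HIT, L1-HIT]

  [0] addr=0x58 blk=22 s=2: MISS | VC []
  [1] addr=0x5b blk=22 s=2: L1-HIT | VC []
  [2] addr=0x69 blk=26 s=2: MISS | VC [22]
  [3] addr=0x5b blk=22 s=2: VC-HIT | VC [26]
  [4] addr=0x38 blk=14 s=2: MISS | VC [26, 22]
  [5] addr=0x68 blk=26 s=2: VC-HIT | VC [14, 22]
  [6] addr=0x5b blk=22 s=2: VC-HIT | VC [14, 26]
  [7] addr=0x59 blk=22 s=2: L1-HIT | VC [14, 26]
  [8] addr=0x69 blk=26 s=2: VC-HIT | VC [14, 22]
  [9] addr=0x3a blk=14 s=2: VC-HIT | VC [26, 22]
  [10] addr=0x31 blk=12 s=0: MISS | VC [26, 22]
  [11] addr=0x6a blk=26 s=2: VC-HIT | VC [14, 22]
  [12] addr=0x30 blk=12 s=0: L1-HIT | VC [14, 22]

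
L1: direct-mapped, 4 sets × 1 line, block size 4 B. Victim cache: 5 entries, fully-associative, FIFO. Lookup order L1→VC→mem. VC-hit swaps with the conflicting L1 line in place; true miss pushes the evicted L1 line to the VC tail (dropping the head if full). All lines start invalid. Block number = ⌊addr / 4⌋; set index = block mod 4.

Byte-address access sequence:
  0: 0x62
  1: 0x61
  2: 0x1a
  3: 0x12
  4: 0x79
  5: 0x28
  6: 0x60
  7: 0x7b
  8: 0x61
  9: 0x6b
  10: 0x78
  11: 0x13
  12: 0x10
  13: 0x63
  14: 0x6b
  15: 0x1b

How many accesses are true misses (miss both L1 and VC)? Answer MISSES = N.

MISSES = 6

0: 0x62 (blk 24, set 0) → MISS  vc=[]
1: 0x61 (blk 24, set 0) → L1-HIT  vc=[]
2: 0x1a (blk 6, set 2) → MISS  vc=[]
3: 0x12 (blk 4, set 0) → MISS  vc=[24]
4: 0x79 (blk 30, set 2) → MISS  vc=[24, 6]
5: 0x28 (blk 10, set 2) → MISS  vc=[24, 6, 30]
6: 0x60 (blk 24, set 0) → VC-HIT  vc=[4, 6, 30]
7: 0x7b (blk 30, set 2) → VC-HIT  vc=[4, 6, 10]
8: 0x61 (blk 24, set 0) → L1-HIT  vc=[4, 6, 10]
9: 0x6b (blk 26, set 2) → MISS  vc=[4, 6, 10, 30]
10: 0x78 (blk 30, set 2) → VC-HIT  vc=[4, 6, 10, 26]
11: 0x13 (blk 4, set 0) → VC-HIT  vc=[24, 6, 10, 26]
12: 0x10 (blk 4, set 0) → L1-HIT  vc=[24, 6, 10, 26]
13: 0x63 (blk 24, set 0) → VC-HIT  vc=[4, 6, 10, 26]
14: 0x6b (blk 26, set 2) → VC-HIT  vc=[4, 6, 10, 30]
15: 0x1b (blk 6, set 2) → VC-HIT  vc=[4, 26, 10, 30]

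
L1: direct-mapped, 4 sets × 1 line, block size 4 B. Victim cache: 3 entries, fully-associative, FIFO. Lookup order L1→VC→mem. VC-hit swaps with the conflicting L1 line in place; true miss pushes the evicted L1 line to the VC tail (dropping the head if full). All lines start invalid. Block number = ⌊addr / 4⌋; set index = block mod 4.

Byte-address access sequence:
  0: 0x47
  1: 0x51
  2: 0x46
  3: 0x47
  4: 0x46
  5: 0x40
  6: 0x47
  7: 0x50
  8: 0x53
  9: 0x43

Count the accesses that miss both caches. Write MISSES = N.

#0 0x47→b17/s1 MISS; vc=[]
#1 0x51→b20/s0 MISS; vc=[]
#2 0x46→b17/s1 L1-HIT; vc=[]
#3 0x47→b17/s1 L1-HIT; vc=[]
#4 0x46→b17/s1 L1-HIT; vc=[]
#5 0x40→b16/s0 MISS; vc=[20]
#6 0x47→b17/s1 L1-HIT; vc=[20]
#7 0x50→b20/s0 VC-HIT; vc=[16]
#8 0x53→b20/s0 L1-HIT; vc=[16]
#9 0x43→b16/s0 VC-HIT; vc=[20]

MISSES = 3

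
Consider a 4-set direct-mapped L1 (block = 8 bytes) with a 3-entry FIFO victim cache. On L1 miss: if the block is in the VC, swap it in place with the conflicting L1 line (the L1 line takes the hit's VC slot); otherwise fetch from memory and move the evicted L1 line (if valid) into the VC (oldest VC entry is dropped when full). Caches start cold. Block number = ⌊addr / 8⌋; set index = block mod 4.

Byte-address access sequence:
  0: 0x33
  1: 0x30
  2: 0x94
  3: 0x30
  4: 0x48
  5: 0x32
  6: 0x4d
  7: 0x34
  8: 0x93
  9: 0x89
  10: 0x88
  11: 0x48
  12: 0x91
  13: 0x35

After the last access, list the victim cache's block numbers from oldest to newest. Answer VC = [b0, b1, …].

VC = [18, 17]

  [0] addr=0x33 blk=6 s=2: MISS | VC []
  [1] addr=0x30 blk=6 s=2: L1-HIT | VC []
  [2] addr=0x94 blk=18 s=2: MISS | VC [6]
  [3] addr=0x30 blk=6 s=2: VC-HIT | VC [18]
  [4] addr=0x48 blk=9 s=1: MISS | VC [18]
  [5] addr=0x32 blk=6 s=2: L1-HIT | VC [18]
  [6] addr=0x4d blk=9 s=1: L1-HIT | VC [18]
  [7] addr=0x34 blk=6 s=2: L1-HIT | VC [18]
  [8] addr=0x93 blk=18 s=2: VC-HIT | VC [6]
  [9] addr=0x89 blk=17 s=1: MISS | VC [6, 9]
  [10] addr=0x88 blk=17 s=1: L1-HIT | VC [6, 9]
  [11] addr=0x48 blk=9 s=1: VC-HIT | VC [6, 17]
  [12] addr=0x91 blk=18 s=2: L1-HIT | VC [6, 17]
  [13] addr=0x35 blk=6 s=2: VC-HIT | VC [18, 17]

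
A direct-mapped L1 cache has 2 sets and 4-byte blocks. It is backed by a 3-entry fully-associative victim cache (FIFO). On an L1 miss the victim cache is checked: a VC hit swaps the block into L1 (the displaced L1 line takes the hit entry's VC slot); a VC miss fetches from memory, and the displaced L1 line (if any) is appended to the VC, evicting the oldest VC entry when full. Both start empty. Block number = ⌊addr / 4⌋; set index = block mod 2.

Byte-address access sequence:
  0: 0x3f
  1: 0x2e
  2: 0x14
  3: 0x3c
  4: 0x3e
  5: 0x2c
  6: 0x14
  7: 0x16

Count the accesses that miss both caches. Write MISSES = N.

MISSES = 3

#0 0x3f→b15/s1 MISS; vc=[]
#1 0x2e→b11/s1 MISS; vc=[15]
#2 0x14→b5/s1 MISS; vc=[15,11]
#3 0x3c→b15/s1 VC-HIT; vc=[5,11]
#4 0x3e→b15/s1 L1-HIT; vc=[5,11]
#5 0x2c→b11/s1 VC-HIT; vc=[5,15]
#6 0x14→b5/s1 VC-HIT; vc=[11,15]
#7 0x16→b5/s1 L1-HIT; vc=[11,15]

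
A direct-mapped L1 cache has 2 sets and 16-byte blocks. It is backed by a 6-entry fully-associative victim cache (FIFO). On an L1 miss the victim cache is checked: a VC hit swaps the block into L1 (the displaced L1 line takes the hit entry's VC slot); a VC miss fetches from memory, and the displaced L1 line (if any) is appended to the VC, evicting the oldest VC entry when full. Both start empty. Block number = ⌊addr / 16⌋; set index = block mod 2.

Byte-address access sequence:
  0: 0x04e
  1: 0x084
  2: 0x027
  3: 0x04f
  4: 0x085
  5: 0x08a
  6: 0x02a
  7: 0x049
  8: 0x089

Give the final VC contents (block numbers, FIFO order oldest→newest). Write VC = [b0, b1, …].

VC = [4, 2]

#0 0x4e→b4/s0 MISS; vc=[]
#1 0x84→b8/s0 MISS; vc=[4]
#2 0x27→b2/s0 MISS; vc=[4,8]
#3 0x4f→b4/s0 VC-HIT; vc=[2,8]
#4 0x85→b8/s0 VC-HIT; vc=[2,4]
#5 0x8a→b8/s0 L1-HIT; vc=[2,4]
#6 0x2a→b2/s0 VC-HIT; vc=[8,4]
#7 0x49→b4/s0 VC-HIT; vc=[8,2]
#8 0x89→b8/s0 VC-HIT; vc=[4,2]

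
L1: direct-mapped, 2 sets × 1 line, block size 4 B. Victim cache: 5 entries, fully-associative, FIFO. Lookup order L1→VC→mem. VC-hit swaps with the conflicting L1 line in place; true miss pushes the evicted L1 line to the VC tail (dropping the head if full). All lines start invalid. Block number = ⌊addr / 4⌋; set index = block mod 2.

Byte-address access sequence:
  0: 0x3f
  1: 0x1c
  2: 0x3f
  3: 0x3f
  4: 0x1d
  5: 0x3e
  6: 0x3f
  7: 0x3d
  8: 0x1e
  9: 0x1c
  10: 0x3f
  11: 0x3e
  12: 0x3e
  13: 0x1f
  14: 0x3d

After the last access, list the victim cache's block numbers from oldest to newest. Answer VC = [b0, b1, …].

#0 0x3f→b15/s1 MISS; vc=[]
#1 0x1c→b7/s1 MISS; vc=[15]
#2 0x3f→b15/s1 VC-HIT; vc=[7]
#3 0x3f→b15/s1 L1-HIT; vc=[7]
#4 0x1d→b7/s1 VC-HIT; vc=[15]
#5 0x3e→b15/s1 VC-HIT; vc=[7]
#6 0x3f→b15/s1 L1-HIT; vc=[7]
#7 0x3d→b15/s1 L1-HIT; vc=[7]
#8 0x1e→b7/s1 VC-HIT; vc=[15]
#9 0x1c→b7/s1 L1-HIT; vc=[15]
#10 0x3f→b15/s1 VC-HIT; vc=[7]
#11 0x3e→b15/s1 L1-HIT; vc=[7]
#12 0x3e→b15/s1 L1-HIT; vc=[7]
#13 0x1f→b7/s1 VC-HIT; vc=[15]
#14 0x3d→b15/s1 VC-HIT; vc=[7]

VC = [7]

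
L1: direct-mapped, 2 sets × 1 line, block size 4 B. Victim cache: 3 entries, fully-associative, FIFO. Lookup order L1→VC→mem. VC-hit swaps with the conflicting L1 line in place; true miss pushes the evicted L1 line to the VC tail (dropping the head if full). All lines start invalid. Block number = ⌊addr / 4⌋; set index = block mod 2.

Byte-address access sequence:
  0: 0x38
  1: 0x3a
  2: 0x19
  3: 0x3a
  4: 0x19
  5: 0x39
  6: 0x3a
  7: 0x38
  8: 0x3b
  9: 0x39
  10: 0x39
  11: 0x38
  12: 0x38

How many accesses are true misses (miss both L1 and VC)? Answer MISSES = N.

MISSES = 2

#0 0x38→b14/s0 MISS; vc=[]
#1 0x3a→b14/s0 L1-HIT; vc=[]
#2 0x19→b6/s0 MISS; vc=[14]
#3 0x3a→b14/s0 VC-HIT; vc=[6]
#4 0x19→b6/s0 VC-HIT; vc=[14]
#5 0x39→b14/s0 VC-HIT; vc=[6]
#6 0x3a→b14/s0 L1-HIT; vc=[6]
#7 0x38→b14/s0 L1-HIT; vc=[6]
#8 0x3b→b14/s0 L1-HIT; vc=[6]
#9 0x39→b14/s0 L1-HIT; vc=[6]
#10 0x39→b14/s0 L1-HIT; vc=[6]
#11 0x38→b14/s0 L1-HIT; vc=[6]
#12 0x38→b14/s0 L1-HIT; vc=[6]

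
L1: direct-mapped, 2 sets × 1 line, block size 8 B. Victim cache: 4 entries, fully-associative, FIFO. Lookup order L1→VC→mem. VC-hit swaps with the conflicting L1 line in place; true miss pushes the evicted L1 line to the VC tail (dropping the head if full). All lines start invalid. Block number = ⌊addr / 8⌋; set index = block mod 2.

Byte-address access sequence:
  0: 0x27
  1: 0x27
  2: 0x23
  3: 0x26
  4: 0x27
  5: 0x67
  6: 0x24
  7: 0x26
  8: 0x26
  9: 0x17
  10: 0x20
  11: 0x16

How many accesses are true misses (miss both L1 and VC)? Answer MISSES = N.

#0 0x27→b4/s0 MISS; vc=[]
#1 0x27→b4/s0 L1-HIT; vc=[]
#2 0x23→b4/s0 L1-HIT; vc=[]
#3 0x26→b4/s0 L1-HIT; vc=[]
#4 0x27→b4/s0 L1-HIT; vc=[]
#5 0x67→b12/s0 MISS; vc=[4]
#6 0x24→b4/s0 VC-HIT; vc=[12]
#7 0x26→b4/s0 L1-HIT; vc=[12]
#8 0x26→b4/s0 L1-HIT; vc=[12]
#9 0x17→b2/s0 MISS; vc=[12,4]
#10 0x20→b4/s0 VC-HIT; vc=[12,2]
#11 0x16→b2/s0 VC-HIT; vc=[12,4]

MISSES = 3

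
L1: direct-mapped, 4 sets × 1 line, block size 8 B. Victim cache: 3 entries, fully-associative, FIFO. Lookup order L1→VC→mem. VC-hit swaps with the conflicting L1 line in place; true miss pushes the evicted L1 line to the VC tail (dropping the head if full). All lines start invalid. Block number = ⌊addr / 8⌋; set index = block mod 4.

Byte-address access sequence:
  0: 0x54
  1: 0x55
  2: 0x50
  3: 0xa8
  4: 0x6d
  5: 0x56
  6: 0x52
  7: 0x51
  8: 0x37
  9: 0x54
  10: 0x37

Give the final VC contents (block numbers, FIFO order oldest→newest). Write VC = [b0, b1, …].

  [0] addr=0x54 blk=10 s=2: MISS | VC []
  [1] addr=0x55 blk=10 s=2: L1-HIT | VC []
  [2] addr=0x50 blk=10 s=2: L1-HIT | VC []
  [3] addr=0xa8 blk=21 s=1: MISS | VC []
  [4] addr=0x6d blk=13 s=1: MISS | VC [21]
  [5] addr=0x56 blk=10 s=2: L1-HIT | VC [21]
  [6] addr=0x52 blk=10 s=2: L1-HIT | VC [21]
  [7] addr=0x51 blk=10 s=2: L1-HIT | VC [21]
  [8] addr=0x37 blk=6 s=2: MISS | VC [21, 10]
  [9] addr=0x54 blk=10 s=2: VC-HIT | VC [21, 6]
  [10] addr=0x37 blk=6 s=2: VC-HIT | VC [21, 10]

VC = [21, 10]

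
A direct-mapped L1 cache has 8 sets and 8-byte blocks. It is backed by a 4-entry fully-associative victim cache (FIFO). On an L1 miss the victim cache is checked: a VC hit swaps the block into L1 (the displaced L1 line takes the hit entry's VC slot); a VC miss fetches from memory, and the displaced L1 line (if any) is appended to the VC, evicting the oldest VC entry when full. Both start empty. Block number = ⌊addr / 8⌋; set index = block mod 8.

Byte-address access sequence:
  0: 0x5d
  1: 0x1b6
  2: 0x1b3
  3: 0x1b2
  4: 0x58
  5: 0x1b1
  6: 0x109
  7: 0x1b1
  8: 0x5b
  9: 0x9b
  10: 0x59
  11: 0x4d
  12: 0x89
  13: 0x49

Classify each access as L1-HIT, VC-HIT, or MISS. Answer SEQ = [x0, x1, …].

  [0] addr=0x5d blk=11 s=3: MISS | VC []
  [1] addr=0x1b6 blk=54 s=6: MISS | VC []
  [2] addr=0x1b3 blk=54 s=6: L1-HIT | VC []
  [3] addr=0x1b2 blk=54 s=6: L1-HIT | VC []
  [4] addr=0x58 blk=11 s=3: L1-HIT | VC []
  [5] addr=0x1b1 blk=54 s=6: L1-HIT | VC []
  [6] addr=0x109 blk=33 s=1: MISS | VC []
  [7] addr=0x1b1 blk=54 s=6: L1-HIT | VC []
  [8] addr=0x5b blk=11 s=3: L1-HIT | VC []
  [9] addr=0x9b blk=19 s=3: MISS | VC [11]
  [10] addr=0x59 blk=11 s=3: VC-HIT | VC [19]
  [11] addr=0x4d blk=9 s=1: MISS | VC [19, 33]
  [12] addr=0x89 blk=17 s=1: MISS | VC [19, 33, 9]
  [13] addr=0x49 blk=9 s=1: VC-HIT | VC [19, 33, 17]

SEQ = [MISS, MISS, L1-HIT, L1-HIT, L1-HIT, L1-HIT, MISS, L1-HIT, L1-HIT, MISS, VC-HIT, MISS, MISS, VC-HIT]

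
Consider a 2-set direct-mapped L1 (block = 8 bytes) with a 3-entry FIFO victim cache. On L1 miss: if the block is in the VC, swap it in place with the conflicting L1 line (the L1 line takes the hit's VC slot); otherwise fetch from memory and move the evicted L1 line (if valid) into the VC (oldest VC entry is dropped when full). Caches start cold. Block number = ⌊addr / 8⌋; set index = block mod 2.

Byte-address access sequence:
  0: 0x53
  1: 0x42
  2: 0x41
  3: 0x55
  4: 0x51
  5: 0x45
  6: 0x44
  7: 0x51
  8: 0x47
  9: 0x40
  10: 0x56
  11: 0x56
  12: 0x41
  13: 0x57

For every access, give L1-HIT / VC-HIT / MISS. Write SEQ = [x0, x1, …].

#0 0x53→b10/s0 MISS; vc=[]
#1 0x42→b8/s0 MISS; vc=[10]
#2 0x41→b8/s0 L1-HIT; vc=[10]
#3 0x55→b10/s0 VC-HIT; vc=[8]
#4 0x51→b10/s0 L1-HIT; vc=[8]
#5 0x45→b8/s0 VC-HIT; vc=[10]
#6 0x44→b8/s0 L1-HIT; vc=[10]
#7 0x51→b10/s0 VC-HIT; vc=[8]
#8 0x47→b8/s0 VC-HIT; vc=[10]
#9 0x40→b8/s0 L1-HIT; vc=[10]
#10 0x56→b10/s0 VC-HIT; vc=[8]
#11 0x56→b10/s0 L1-HIT; vc=[8]
#12 0x41→b8/s0 VC-HIT; vc=[10]
#13 0x57→b10/s0 VC-HIT; vc=[8]

SEQ = [MISS, MISS, L1-HIT, VC-HIT, L1-HIT, VC-HIT, L1-HIT, VC-HIT, VC-HIT, L1-HIT, VC-HIT, L1-HIT, VC-HIT, VC-HIT]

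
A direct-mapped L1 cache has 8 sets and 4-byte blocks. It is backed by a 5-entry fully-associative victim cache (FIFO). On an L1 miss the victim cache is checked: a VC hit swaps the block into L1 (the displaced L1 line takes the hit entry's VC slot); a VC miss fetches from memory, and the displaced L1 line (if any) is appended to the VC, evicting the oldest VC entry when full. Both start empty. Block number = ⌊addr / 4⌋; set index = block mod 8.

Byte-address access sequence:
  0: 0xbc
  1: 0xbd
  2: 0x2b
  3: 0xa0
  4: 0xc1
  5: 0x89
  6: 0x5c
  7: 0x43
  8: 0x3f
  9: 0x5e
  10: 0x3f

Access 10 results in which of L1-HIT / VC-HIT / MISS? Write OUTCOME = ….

  [0] addr=0xbc blk=47 s=7: MISS | VC []
  [1] addr=0xbd blk=47 s=7: L1-HIT | VC []
  [2] addr=0x2b blk=10 s=2: MISS | VC []
  [3] addr=0xa0 blk=40 s=0: MISS | VC []
  [4] addr=0xc1 blk=48 s=0: MISS | VC [40]
  [5] addr=0x89 blk=34 s=2: MISS | VC [40, 10]
  [6] addr=0x5c blk=23 s=7: MISS | VC [40, 10, 47]
  [7] addr=0x43 blk=16 s=0: MISS | VC [40, 10, 47, 48]
  [8] addr=0x3f blk=15 s=7: MISS | VC [40, 10, 47, 48, 23]
  [9] addr=0x5e blk=23 s=7: VC-HIT | VC [40, 10, 47, 48, 15]
  [10] addr=0x3f blk=15 s=7: VC-HIT | VC [40, 10, 47, 48, 23]

OUTCOME = VC-HIT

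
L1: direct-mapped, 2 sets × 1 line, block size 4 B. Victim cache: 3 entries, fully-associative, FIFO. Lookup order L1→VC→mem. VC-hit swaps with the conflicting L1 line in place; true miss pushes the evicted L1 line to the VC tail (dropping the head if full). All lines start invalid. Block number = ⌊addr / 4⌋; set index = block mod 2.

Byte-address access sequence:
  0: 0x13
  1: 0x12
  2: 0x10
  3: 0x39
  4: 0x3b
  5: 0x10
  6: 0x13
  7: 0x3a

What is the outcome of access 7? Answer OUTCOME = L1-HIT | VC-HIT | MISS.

OUTCOME = VC-HIT

  [0] addr=0x13 blk=4 s=0: MISS | VC []
  [1] addr=0x12 blk=4 s=0: L1-HIT | VC []
  [2] addr=0x10 blk=4 s=0: L1-HIT | VC []
  [3] addr=0x39 blk=14 s=0: MISS | VC [4]
  [4] addr=0x3b blk=14 s=0: L1-HIT | VC [4]
  [5] addr=0x10 blk=4 s=0: VC-HIT | VC [14]
  [6] addr=0x13 blk=4 s=0: L1-HIT | VC [14]
  [7] addr=0x3a blk=14 s=0: VC-HIT | VC [4]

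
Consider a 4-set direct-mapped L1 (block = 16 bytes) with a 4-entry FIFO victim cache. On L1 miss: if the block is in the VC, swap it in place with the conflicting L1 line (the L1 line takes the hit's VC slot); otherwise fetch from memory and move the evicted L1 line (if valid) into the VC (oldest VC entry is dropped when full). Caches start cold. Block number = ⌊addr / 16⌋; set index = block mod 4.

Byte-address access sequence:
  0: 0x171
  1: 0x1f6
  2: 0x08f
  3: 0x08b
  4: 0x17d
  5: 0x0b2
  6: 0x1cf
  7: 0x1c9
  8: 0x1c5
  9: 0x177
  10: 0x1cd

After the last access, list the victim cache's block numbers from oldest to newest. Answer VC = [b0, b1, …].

VC = [31, 11, 8]

  [0] addr=0x171 blk=23 s=3: MISS | VC []
  [1] addr=0x1f6 blk=31 s=3: MISS | VC [23]
  [2] addr=0x8f blk=8 s=0: MISS | VC [23]
  [3] addr=0x8b blk=8 s=0: L1-HIT | VC [23]
  [4] addr=0x17d blk=23 s=3: VC-HIT | VC [31]
  [5] addr=0xb2 blk=11 s=3: MISS | VC [31, 23]
  [6] addr=0x1cf blk=28 s=0: MISS | VC [31, 23, 8]
  [7] addr=0x1c9 blk=28 s=0: L1-HIT | VC [31, 23, 8]
  [8] addr=0x1c5 blk=28 s=0: L1-HIT | VC [31, 23, 8]
  [9] addr=0x177 blk=23 s=3: VC-HIT | VC [31, 11, 8]
  [10] addr=0x1cd blk=28 s=0: L1-HIT | VC [31, 11, 8]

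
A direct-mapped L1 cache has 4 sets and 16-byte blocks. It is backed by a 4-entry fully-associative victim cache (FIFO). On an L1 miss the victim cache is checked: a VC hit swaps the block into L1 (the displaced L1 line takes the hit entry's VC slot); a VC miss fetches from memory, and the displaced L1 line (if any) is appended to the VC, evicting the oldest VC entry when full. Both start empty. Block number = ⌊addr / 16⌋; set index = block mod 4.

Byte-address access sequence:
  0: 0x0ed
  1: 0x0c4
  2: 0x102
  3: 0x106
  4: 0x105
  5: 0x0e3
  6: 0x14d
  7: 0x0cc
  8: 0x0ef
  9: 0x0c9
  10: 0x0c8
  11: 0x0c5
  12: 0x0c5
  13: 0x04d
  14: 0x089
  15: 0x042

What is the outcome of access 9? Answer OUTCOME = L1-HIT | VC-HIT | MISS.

0: 0xed (blk 14, set 2) → MISS  vc=[]
1: 0xc4 (blk 12, set 0) → MISS  vc=[]
2: 0x102 (blk 16, set 0) → MISS  vc=[12]
3: 0x106 (blk 16, set 0) → L1-HIT  vc=[12]
4: 0x105 (blk 16, set 0) → L1-HIT  vc=[12]
5: 0xe3 (blk 14, set 2) → L1-HIT  vc=[12]
6: 0x14d (blk 20, set 0) → MISS  vc=[12, 16]
7: 0xcc (blk 12, set 0) → VC-HIT  vc=[20, 16]
8: 0xef (blk 14, set 2) → L1-HIT  vc=[20, 16]
9: 0xc9 (blk 12, set 0) → L1-HIT  vc=[20, 16]
10: 0xc8 (blk 12, set 0) → L1-HIT  vc=[20, 16]
11: 0xc5 (blk 12, set 0) → L1-HIT  vc=[20, 16]
12: 0xc5 (blk 12, set 0) → L1-HIT  vc=[20, 16]
13: 0x4d (blk 4, set 0) → MISS  vc=[20, 16, 12]
14: 0x89 (blk 8, set 0) → MISS  vc=[20, 16, 12, 4]
15: 0x42 (blk 4, set 0) → VC-HIT  vc=[20, 16, 12, 8]

OUTCOME = L1-HIT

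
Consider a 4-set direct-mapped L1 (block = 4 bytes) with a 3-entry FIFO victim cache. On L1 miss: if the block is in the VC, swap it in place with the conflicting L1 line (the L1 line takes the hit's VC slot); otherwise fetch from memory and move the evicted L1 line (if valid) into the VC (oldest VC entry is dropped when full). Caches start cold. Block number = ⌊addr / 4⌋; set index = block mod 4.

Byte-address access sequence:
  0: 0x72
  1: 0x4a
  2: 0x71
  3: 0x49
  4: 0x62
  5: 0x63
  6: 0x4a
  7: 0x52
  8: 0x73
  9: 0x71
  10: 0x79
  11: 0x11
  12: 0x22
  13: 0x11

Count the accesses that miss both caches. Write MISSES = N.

MISSES = 7

#0 0x72→b28/s0 MISS; vc=[]
#1 0x4a→b18/s2 MISS; vc=[]
#2 0x71→b28/s0 L1-HIT; vc=[]
#3 0x49→b18/s2 L1-HIT; vc=[]
#4 0x62→b24/s0 MISS; vc=[28]
#5 0x63→b24/s0 L1-HIT; vc=[28]
#6 0x4a→b18/s2 L1-HIT; vc=[28]
#7 0x52→b20/s0 MISS; vc=[28,24]
#8 0x73→b28/s0 VC-HIT; vc=[20,24]
#9 0x71→b28/s0 L1-HIT; vc=[20,24]
#10 0x79→b30/s2 MISS; vc=[20,24,18]
#11 0x11→b4/s0 MISS; vc=[24,18,28]
#12 0x22→b8/s0 MISS; vc=[18,28,4]
#13 0x11→b4/s0 VC-HIT; vc=[18,28,8]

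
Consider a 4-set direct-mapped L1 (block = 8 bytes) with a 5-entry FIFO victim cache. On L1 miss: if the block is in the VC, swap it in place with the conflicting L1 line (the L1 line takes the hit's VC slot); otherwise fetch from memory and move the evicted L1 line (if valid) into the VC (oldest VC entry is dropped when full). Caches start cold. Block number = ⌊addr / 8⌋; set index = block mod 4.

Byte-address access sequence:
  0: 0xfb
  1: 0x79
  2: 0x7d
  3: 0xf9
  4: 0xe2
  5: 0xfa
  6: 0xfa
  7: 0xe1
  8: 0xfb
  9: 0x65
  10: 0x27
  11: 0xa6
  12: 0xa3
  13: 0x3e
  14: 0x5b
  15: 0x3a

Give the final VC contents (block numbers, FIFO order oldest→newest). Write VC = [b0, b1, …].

VC = [28, 12, 4, 31, 11]

0: 0xfb (blk 31, set 3) → MISS  vc=[]
1: 0x79 (blk 15, set 3) → MISS  vc=[31]
2: 0x7d (blk 15, set 3) → L1-HIT  vc=[31]
3: 0xf9 (blk 31, set 3) → VC-HIT  vc=[15]
4: 0xe2 (blk 28, set 0) → MISS  vc=[15]
5: 0xfa (blk 31, set 3) → L1-HIT  vc=[15]
6: 0xfa (blk 31, set 3) → L1-HIT  vc=[15]
7: 0xe1 (blk 28, set 0) → L1-HIT  vc=[15]
8: 0xfb (blk 31, set 3) → L1-HIT  vc=[15]
9: 0x65 (blk 12, set 0) → MISS  vc=[15, 28]
10: 0x27 (blk 4, set 0) → MISS  vc=[15, 28, 12]
11: 0xa6 (blk 20, set 0) → MISS  vc=[15, 28, 12, 4]
12: 0xa3 (blk 20, set 0) → L1-HIT  vc=[15, 28, 12, 4]
13: 0x3e (blk 7, set 3) → MISS  vc=[15, 28, 12, 4, 31]
14: 0x5b (blk 11, set 3) → MISS  vc=[28, 12, 4, 31, 7]
15: 0x3a (blk 7, set 3) → VC-HIT  vc=[28, 12, 4, 31, 11]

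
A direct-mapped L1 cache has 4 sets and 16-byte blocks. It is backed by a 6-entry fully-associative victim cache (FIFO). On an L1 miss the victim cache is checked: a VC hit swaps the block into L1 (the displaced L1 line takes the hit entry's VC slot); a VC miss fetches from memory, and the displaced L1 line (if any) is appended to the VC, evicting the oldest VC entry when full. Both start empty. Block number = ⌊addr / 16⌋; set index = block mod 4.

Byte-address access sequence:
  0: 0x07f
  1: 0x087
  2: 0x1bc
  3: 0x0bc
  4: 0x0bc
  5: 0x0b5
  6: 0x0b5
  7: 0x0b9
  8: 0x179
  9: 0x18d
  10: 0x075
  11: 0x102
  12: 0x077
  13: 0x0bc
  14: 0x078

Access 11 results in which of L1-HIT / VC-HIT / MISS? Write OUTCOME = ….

#0 0x7f→b7/s3 MISS; vc=[]
#1 0x87→b8/s0 MISS; vc=[]
#2 0x1bc→b27/s3 MISS; vc=[7]
#3 0xbc→b11/s3 MISS; vc=[7,27]
#4 0xbc→b11/s3 L1-HIT; vc=[7,27]
#5 0xb5→b11/s3 L1-HIT; vc=[7,27]
#6 0xb5→b11/s3 L1-HIT; vc=[7,27]
#7 0xb9→b11/s3 L1-HIT; vc=[7,27]
#8 0x179→b23/s3 MISS; vc=[7,27,11]
#9 0x18d→b24/s0 MISS; vc=[7,27,11,8]
#10 0x75→b7/s3 VC-HIT; vc=[23,27,11,8]
#11 0x102→b16/s0 MISS; vc=[23,27,11,8,24]
#12 0x77→b7/s3 L1-HIT; vc=[23,27,11,8,24]
#13 0xbc→b11/s3 VC-HIT; vc=[23,27,7,8,24]
#14 0x78→b7/s3 VC-HIT; vc=[23,27,11,8,24]

OUTCOME = MISS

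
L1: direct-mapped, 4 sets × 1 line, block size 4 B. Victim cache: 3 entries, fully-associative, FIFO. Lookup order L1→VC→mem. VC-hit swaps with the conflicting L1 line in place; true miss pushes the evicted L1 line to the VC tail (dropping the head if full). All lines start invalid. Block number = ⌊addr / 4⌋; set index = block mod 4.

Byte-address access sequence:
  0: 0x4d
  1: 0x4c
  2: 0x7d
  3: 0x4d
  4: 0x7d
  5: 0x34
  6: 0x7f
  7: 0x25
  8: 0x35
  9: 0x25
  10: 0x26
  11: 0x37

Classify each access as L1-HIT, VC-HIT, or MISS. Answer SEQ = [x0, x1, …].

SEQ = [MISS, L1-HIT, MISS, VC-HIT, VC-HIT, MISS, L1-HIT, MISS, VC-HIT, VC-HIT, L1-HIT, VC-HIT]

0: 0x4d (blk 19, set 3) → MISS  vc=[]
1: 0x4c (blk 19, set 3) → L1-HIT  vc=[]
2: 0x7d (blk 31, set 3) → MISS  vc=[19]
3: 0x4d (blk 19, set 3) → VC-HIT  vc=[31]
4: 0x7d (blk 31, set 3) → VC-HIT  vc=[19]
5: 0x34 (blk 13, set 1) → MISS  vc=[19]
6: 0x7f (blk 31, set 3) → L1-HIT  vc=[19]
7: 0x25 (blk 9, set 1) → MISS  vc=[19, 13]
8: 0x35 (blk 13, set 1) → VC-HIT  vc=[19, 9]
9: 0x25 (blk 9, set 1) → VC-HIT  vc=[19, 13]
10: 0x26 (blk 9, set 1) → L1-HIT  vc=[19, 13]
11: 0x37 (blk 13, set 1) → VC-HIT  vc=[19, 9]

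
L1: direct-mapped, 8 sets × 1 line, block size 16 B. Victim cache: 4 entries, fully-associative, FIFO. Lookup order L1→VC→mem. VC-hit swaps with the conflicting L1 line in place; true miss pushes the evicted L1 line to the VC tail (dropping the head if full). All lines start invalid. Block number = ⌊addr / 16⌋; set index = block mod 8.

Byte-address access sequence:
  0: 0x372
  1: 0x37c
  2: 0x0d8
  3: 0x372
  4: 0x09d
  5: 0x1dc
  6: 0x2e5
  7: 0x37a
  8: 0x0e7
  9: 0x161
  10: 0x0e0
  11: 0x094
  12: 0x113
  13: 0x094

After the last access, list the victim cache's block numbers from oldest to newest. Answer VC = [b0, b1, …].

0: 0x372 (blk 55, set 7) → MISS  vc=[]
1: 0x37c (blk 55, set 7) → L1-HIT  vc=[]
2: 0xd8 (blk 13, set 5) → MISS  vc=[]
3: 0x372 (blk 55, set 7) → L1-HIT  vc=[]
4: 0x9d (blk 9, set 1) → MISS  vc=[]
5: 0x1dc (blk 29, set 5) → MISS  vc=[13]
6: 0x2e5 (blk 46, set 6) → MISS  vc=[13]
7: 0x37a (blk 55, set 7) → L1-HIT  vc=[13]
8: 0xe7 (blk 14, set 6) → MISS  vc=[13, 46]
9: 0x161 (blk 22, set 6) → MISS  vc=[13, 46, 14]
10: 0xe0 (blk 14, set 6) → VC-HIT  vc=[13, 46, 22]
11: 0x94 (blk 9, set 1) → L1-HIT  vc=[13, 46, 22]
12: 0x113 (blk 17, set 1) → MISS  vc=[13, 46, 22, 9]
13: 0x94 (blk 9, set 1) → VC-HIT  vc=[13, 46, 22, 17]

VC = [13, 46, 22, 17]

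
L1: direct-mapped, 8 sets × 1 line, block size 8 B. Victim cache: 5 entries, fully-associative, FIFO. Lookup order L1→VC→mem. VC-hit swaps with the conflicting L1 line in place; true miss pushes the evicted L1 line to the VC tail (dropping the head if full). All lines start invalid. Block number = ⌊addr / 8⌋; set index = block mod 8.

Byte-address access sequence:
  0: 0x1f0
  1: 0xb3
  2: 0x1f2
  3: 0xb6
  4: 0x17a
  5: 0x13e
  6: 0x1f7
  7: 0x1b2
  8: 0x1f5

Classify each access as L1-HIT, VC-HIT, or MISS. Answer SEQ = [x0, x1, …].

SEQ = [MISS, MISS, VC-HIT, VC-HIT, MISS, MISS, VC-HIT, MISS, VC-HIT]

#0 0x1f0→b62/s6 MISS; vc=[]
#1 0xb3→b22/s6 MISS; vc=[62]
#2 0x1f2→b62/s6 VC-HIT; vc=[22]
#3 0xb6→b22/s6 VC-HIT; vc=[62]
#4 0x17a→b47/s7 MISS; vc=[62]
#5 0x13e→b39/s7 MISS; vc=[62,47]
#6 0x1f7→b62/s6 VC-HIT; vc=[22,47]
#7 0x1b2→b54/s6 MISS; vc=[22,47,62]
#8 0x1f5→b62/s6 VC-HIT; vc=[22,47,54]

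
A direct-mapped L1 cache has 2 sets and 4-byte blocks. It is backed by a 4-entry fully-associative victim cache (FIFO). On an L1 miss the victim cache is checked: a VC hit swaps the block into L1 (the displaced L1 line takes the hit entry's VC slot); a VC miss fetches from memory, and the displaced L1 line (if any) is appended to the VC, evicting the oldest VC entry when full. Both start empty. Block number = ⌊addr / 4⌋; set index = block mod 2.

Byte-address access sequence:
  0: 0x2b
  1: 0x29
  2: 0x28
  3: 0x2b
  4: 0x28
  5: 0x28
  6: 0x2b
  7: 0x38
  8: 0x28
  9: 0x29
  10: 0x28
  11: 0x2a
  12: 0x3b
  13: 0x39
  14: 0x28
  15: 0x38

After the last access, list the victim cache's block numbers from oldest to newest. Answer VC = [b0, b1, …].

#0 0x2b→b10/s0 MISS; vc=[]
#1 0x29→b10/s0 L1-HIT; vc=[]
#2 0x28→b10/s0 L1-HIT; vc=[]
#3 0x2b→b10/s0 L1-HIT; vc=[]
#4 0x28→b10/s0 L1-HIT; vc=[]
#5 0x28→b10/s0 L1-HIT; vc=[]
#6 0x2b→b10/s0 L1-HIT; vc=[]
#7 0x38→b14/s0 MISS; vc=[10]
#8 0x28→b10/s0 VC-HIT; vc=[14]
#9 0x29→b10/s0 L1-HIT; vc=[14]
#10 0x28→b10/s0 L1-HIT; vc=[14]
#11 0x2a→b10/s0 L1-HIT; vc=[14]
#12 0x3b→b14/s0 VC-HIT; vc=[10]
#13 0x39→b14/s0 L1-HIT; vc=[10]
#14 0x28→b10/s0 VC-HIT; vc=[14]
#15 0x38→b14/s0 VC-HIT; vc=[10]

VC = [10]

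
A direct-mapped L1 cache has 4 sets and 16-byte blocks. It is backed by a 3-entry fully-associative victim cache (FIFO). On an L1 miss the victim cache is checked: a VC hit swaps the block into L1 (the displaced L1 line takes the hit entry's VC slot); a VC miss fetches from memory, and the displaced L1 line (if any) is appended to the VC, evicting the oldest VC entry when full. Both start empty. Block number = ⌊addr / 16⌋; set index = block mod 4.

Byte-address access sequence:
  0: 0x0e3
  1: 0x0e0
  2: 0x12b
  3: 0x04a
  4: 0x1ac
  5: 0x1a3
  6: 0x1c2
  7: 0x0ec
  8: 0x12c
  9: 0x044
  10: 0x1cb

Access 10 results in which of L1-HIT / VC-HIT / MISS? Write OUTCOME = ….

OUTCOME = VC-HIT

#0 0xe3→b14/s2 MISS; vc=[]
#1 0xe0→b14/s2 L1-HIT; vc=[]
#2 0x12b→b18/s2 MISS; vc=[14]
#3 0x4a→b4/s0 MISS; vc=[14]
#4 0x1ac→b26/s2 MISS; vc=[14,18]
#5 0x1a3→b26/s2 L1-HIT; vc=[14,18]
#6 0x1c2→b28/s0 MISS; vc=[14,18,4]
#7 0xec→b14/s2 VC-HIT; vc=[26,18,4]
#8 0x12c→b18/s2 VC-HIT; vc=[26,14,4]
#9 0x44→b4/s0 VC-HIT; vc=[26,14,28]
#10 0x1cb→b28/s0 VC-HIT; vc=[26,14,4]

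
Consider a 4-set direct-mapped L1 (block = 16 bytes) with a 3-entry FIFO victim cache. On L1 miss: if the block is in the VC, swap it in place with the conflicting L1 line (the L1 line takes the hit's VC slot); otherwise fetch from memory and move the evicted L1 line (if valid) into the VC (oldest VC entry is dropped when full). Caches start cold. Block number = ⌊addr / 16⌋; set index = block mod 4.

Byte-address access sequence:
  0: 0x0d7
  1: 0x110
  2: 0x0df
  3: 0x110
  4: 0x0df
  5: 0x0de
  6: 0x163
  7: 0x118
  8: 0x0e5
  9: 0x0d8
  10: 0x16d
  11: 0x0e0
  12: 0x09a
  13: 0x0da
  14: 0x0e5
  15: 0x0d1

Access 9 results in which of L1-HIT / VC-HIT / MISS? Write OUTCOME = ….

  [0] addr=0xd7 blk=13 s=1: MISS | VC []
  [1] addr=0x110 blk=17 s=1: MISS | VC [13]
  [2] addr=0xdf blk=13 s=1: VC-HIT | VC [17]
  [3] addr=0x110 blk=17 s=1: VC-HIT | VC [13]
  [4] addr=0xdf blk=13 s=1: VC-HIT | VC [17]
  [5] addr=0xde blk=13 s=1: L1-HIT | VC [17]
  [6] addr=0x163 blk=22 s=2: MISS | VC [17]
  [7] addr=0x118 blk=17 s=1: VC-HIT | VC [13]
  [8] addr=0xe5 blk=14 s=2: MISS | VC [13, 22]
  [9] addr=0xd8 blk=13 s=1: VC-HIT | VC [17, 22]
  [10] addr=0x16d blk=22 s=2: VC-HIT | VC [17, 14]
  [11] addr=0xe0 blk=14 s=2: VC-HIT | VC [17, 22]
  [12] addr=0x9a blk=9 s=1: MISS | VC [17, 22, 13]
  [13] addr=0xda blk=13 s=1: VC-HIT | VC [17, 22, 9]
  [14] addr=0xe5 blk=14 s=2: L1-HIT | VC [17, 22, 9]
  [15] addr=0xd1 blk=13 s=1: L1-HIT | VC [17, 22, 9]

OUTCOME = VC-HIT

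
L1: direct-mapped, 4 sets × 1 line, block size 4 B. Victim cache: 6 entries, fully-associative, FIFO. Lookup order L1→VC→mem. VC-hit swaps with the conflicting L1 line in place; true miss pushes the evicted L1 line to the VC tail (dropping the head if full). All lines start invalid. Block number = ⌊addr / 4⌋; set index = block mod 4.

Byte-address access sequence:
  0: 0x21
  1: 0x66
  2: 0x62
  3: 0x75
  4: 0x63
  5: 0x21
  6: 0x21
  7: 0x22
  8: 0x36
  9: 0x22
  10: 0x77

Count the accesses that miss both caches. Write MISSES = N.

0: 0x21 (blk 8, set 0) → MISS  vc=[]
1: 0x66 (blk 25, set 1) → MISS  vc=[]
2: 0x62 (blk 24, set 0) → MISS  vc=[8]
3: 0x75 (blk 29, set 1) → MISS  vc=[8, 25]
4: 0x63 (blk 24, set 0) → L1-HIT  vc=[8, 25]
5: 0x21 (blk 8, set 0) → VC-HIT  vc=[24, 25]
6: 0x21 (blk 8, set 0) → L1-HIT  vc=[24, 25]
7: 0x22 (blk 8, set 0) → L1-HIT  vc=[24, 25]
8: 0x36 (blk 13, set 1) → MISS  vc=[24, 25, 29]
9: 0x22 (blk 8, set 0) → L1-HIT  vc=[24, 25, 29]
10: 0x77 (blk 29, set 1) → VC-HIT  vc=[24, 25, 13]

MISSES = 5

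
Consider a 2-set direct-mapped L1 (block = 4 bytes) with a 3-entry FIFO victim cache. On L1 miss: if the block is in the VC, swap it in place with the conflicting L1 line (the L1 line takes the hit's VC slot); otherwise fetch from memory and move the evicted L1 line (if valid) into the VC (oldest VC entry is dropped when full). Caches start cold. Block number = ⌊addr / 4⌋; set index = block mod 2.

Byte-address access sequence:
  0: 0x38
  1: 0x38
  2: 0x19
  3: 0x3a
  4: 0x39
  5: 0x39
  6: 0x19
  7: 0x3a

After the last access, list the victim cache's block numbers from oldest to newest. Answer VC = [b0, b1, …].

VC = [6]

#0 0x38→b14/s0 MISS; vc=[]
#1 0x38→b14/s0 L1-HIT; vc=[]
#2 0x19→b6/s0 MISS; vc=[14]
#3 0x3a→b14/s0 VC-HIT; vc=[6]
#4 0x39→b14/s0 L1-HIT; vc=[6]
#5 0x39→b14/s0 L1-HIT; vc=[6]
#6 0x19→b6/s0 VC-HIT; vc=[14]
#7 0x3a→b14/s0 VC-HIT; vc=[6]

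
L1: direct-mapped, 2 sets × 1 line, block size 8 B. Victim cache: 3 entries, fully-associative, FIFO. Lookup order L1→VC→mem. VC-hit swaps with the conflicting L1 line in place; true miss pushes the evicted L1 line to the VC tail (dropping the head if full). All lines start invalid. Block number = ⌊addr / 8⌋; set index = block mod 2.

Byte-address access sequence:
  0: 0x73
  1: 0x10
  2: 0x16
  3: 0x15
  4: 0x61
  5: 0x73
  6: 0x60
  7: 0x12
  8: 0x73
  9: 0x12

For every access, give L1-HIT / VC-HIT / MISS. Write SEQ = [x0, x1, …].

  [0] addr=0x73 blk=14 s=0: MISS | VC []
  [1] addr=0x10 blk=2 s=0: MISS | VC [14]
  [2] addr=0x16 blk=2 s=0: L1-HIT | VC [14]
  [3] addr=0x15 blk=2 s=0: L1-HIT | VC [14]
  [4] addr=0x61 blk=12 s=0: MISS | VC [14, 2]
  [5] addr=0x73 blk=14 s=0: VC-HIT | VC [12, 2]
  [6] addr=0x60 blk=12 s=0: VC-HIT | VC [14, 2]
  [7] addr=0x12 blk=2 s=0: VC-HIT | VC [14, 12]
  [8] addr=0x73 blk=14 s=0: VC-HIT | VC [2, 12]
  [9] addr=0x12 blk=2 s=0: VC-HIT | VC [14, 12]

SEQ = [MISS, MISS, L1-HIT, L1-HIT, MISS, VC-HIT, VC-HIT, VC-HIT, VC-HIT, VC-HIT]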